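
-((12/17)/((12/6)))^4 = -1296/83521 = -0.02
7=7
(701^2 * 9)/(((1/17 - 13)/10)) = -75184353/22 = -3417470.59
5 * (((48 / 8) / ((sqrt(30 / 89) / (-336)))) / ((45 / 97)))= -10864 * sqrt(2670) / 15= -37424.34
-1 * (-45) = 45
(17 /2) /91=17 /182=0.09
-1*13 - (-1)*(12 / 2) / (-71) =-13.08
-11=-11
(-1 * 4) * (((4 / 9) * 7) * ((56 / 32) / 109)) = -196 / 981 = -0.20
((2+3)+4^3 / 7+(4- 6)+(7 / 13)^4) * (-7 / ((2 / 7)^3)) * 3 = -628845567 / 57122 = -11008.82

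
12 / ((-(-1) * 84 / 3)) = 0.43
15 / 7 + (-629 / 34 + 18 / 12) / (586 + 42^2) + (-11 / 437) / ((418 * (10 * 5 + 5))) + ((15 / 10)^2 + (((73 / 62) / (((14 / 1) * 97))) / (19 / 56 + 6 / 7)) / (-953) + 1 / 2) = 2818672043177735167 / 576932165191204900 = 4.89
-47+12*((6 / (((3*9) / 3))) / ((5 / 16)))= -107 / 5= -21.40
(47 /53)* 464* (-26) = -10698.26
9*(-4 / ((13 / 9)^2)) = -2916 / 169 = -17.25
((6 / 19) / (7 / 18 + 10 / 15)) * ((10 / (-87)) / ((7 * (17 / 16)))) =-5760 / 1245811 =-0.00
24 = 24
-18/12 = -3/2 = -1.50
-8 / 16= -1 / 2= -0.50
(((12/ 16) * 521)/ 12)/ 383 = 521/ 6128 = 0.09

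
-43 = -43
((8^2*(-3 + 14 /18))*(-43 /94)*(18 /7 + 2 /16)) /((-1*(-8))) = 64930 /2961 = 21.93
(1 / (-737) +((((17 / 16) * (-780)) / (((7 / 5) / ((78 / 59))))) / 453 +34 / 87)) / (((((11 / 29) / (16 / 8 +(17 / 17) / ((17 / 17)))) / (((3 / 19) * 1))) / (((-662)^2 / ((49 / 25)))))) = -175870197213572850 / 470692038971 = -373641.75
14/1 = 14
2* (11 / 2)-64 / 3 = -31 / 3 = -10.33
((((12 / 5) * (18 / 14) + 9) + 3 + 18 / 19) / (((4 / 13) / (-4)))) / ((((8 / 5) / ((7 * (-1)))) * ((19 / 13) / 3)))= 2702817 / 1444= 1871.76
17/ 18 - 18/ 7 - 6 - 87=-94.63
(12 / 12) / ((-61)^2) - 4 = -14883 / 3721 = -4.00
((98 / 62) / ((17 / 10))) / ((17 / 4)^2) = 7840 / 152303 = 0.05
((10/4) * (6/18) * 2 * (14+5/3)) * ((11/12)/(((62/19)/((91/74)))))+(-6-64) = -30215815/495504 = -60.98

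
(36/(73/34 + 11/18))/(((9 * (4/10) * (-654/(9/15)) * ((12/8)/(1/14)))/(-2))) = 51/160993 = 0.00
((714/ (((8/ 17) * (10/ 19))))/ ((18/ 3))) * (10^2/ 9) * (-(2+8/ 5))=-38437/ 2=-19218.50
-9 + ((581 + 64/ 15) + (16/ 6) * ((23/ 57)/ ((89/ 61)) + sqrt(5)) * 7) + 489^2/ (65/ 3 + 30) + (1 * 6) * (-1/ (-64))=5251.41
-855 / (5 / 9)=-1539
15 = 15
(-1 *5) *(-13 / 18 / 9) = 0.40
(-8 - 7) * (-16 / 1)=240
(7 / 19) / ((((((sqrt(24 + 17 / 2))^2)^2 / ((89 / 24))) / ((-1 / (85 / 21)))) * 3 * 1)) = -4361 / 40940250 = -0.00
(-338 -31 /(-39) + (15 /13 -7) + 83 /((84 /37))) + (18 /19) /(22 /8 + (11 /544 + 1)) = -620562037 /2026388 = -306.24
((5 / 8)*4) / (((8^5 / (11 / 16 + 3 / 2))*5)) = 35 / 1048576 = 0.00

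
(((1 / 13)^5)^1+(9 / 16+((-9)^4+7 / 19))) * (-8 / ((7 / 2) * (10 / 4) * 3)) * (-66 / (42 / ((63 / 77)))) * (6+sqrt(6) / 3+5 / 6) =296266120646 * sqrt(6) / 345673783+6073455473243 / 345673783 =19669.29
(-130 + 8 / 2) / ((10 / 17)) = -1071 / 5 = -214.20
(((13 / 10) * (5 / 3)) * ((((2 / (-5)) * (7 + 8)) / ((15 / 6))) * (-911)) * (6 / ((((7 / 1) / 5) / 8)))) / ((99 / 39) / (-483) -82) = -1980.58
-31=-31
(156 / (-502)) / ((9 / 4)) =-104 / 753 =-0.14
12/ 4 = 3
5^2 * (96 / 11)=2400 / 11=218.18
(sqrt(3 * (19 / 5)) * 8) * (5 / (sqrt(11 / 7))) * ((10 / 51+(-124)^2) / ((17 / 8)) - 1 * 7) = 50139352 * sqrt(21945) / 9537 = 778815.75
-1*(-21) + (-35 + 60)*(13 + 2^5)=1146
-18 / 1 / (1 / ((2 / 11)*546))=-19656 / 11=-1786.91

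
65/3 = 21.67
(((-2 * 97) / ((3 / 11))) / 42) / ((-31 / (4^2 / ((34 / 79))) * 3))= 674344 / 99603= 6.77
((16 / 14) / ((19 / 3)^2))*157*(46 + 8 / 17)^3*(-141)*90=-5696695927.63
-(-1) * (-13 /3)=-13 /3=-4.33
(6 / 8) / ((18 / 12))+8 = 17 / 2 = 8.50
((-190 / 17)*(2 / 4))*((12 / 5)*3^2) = -2052 / 17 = -120.71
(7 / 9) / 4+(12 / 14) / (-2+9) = 559 / 1764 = 0.32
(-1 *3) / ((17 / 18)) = -54 / 17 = -3.18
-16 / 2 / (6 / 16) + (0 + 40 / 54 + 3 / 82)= -45511 / 2214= -20.56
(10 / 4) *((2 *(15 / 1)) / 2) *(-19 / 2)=-1425 / 4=-356.25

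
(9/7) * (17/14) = 153/98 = 1.56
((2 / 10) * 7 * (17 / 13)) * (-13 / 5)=-119 / 25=-4.76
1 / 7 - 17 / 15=-104 / 105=-0.99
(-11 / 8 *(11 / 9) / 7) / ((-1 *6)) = 121 / 3024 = 0.04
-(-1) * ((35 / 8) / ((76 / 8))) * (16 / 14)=10 / 19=0.53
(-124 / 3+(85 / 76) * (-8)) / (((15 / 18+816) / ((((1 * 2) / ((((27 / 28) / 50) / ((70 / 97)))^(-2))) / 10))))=-9829177713 / 1117893595000000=-0.00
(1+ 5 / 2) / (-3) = -7 / 6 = -1.17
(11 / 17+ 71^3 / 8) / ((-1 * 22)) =-6084575 / 2992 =-2033.61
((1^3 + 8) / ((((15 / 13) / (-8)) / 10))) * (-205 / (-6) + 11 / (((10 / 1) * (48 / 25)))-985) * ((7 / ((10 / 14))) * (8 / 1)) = 46488260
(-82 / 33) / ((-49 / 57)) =1558 / 539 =2.89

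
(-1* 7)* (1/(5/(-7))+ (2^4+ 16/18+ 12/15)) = -5131/45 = -114.02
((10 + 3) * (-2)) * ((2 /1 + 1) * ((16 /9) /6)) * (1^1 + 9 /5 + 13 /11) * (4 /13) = -4672 /165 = -28.32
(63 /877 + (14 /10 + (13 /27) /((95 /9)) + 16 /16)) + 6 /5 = 929158 /249945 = 3.72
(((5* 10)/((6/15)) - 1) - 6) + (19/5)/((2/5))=255/2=127.50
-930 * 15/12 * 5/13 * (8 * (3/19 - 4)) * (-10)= -33945000/247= -137429.15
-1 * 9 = -9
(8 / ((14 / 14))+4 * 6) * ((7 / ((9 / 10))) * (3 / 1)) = 2240 / 3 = 746.67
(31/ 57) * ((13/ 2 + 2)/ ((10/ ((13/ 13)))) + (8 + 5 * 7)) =27187/ 1140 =23.85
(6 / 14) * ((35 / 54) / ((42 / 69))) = 115 / 252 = 0.46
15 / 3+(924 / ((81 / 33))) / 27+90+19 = 31090 / 243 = 127.94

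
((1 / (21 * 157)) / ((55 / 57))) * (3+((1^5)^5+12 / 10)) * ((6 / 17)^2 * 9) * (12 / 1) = 1920672 / 87343025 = 0.02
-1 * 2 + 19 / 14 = -9 / 14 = -0.64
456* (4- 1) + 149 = 1517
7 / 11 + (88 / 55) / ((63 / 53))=6869 / 3465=1.98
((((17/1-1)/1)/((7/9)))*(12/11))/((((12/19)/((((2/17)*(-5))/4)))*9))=-760/1309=-0.58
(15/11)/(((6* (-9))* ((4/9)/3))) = -15/88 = -0.17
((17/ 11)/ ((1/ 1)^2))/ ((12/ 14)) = 119/ 66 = 1.80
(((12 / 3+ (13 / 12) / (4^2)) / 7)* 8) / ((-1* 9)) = -781 / 1512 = -0.52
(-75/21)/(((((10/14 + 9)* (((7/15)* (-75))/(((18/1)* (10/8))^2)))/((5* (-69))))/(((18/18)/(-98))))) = 3493125/186592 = 18.72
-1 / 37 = -0.03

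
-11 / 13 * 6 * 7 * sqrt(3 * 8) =-924 * sqrt(6) / 13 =-174.10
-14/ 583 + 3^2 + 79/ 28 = 192581/ 16324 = 11.80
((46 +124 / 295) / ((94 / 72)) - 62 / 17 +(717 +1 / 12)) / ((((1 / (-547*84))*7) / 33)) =-38240947847751 / 235705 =-162240715.50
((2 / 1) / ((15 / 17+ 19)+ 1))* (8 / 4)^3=272 / 355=0.77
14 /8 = 7 /4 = 1.75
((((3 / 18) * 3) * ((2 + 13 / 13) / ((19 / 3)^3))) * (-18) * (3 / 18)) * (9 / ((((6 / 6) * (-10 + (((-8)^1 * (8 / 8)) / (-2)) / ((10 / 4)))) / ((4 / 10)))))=729 / 96026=0.01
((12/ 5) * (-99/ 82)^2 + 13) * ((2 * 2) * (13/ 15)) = 7210736/ 126075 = 57.19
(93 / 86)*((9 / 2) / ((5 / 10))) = 837 / 86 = 9.73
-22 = -22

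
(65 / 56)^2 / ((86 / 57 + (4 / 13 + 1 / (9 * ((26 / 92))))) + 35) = 9392175 / 259400512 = 0.04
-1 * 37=-37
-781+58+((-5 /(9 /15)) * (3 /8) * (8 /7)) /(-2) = -10097 /14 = -721.21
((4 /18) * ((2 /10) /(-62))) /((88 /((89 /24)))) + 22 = 64817191 /2946240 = 22.00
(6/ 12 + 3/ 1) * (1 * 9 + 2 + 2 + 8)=147/ 2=73.50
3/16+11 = 11.19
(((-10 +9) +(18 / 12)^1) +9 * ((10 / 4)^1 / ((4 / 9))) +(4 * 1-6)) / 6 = 131 / 16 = 8.19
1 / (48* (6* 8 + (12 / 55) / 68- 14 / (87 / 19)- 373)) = -27115 / 426969184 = -0.00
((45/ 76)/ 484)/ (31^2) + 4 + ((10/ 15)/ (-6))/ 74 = 47067773041/ 11771358192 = 4.00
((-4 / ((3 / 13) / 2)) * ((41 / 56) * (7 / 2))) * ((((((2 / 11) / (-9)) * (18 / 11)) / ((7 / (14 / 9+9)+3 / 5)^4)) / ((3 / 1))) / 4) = 69461093 / 722608128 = 0.10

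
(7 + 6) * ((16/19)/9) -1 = 37/171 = 0.22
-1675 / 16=-104.69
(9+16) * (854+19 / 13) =278025 / 13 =21386.54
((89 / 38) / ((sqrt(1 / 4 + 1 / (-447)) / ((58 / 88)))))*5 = 12905*sqrt(198021) / 370348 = 15.51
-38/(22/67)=-1273/11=-115.73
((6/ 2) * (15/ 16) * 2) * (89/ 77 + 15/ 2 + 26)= 240165/ 1232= 194.94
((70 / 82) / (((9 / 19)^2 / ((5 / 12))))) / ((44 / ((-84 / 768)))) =-442225 / 112223232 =-0.00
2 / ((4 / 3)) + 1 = 5 / 2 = 2.50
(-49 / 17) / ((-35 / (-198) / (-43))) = 59598 / 85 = 701.15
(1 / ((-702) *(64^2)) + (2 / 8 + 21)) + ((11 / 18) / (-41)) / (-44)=2505225175 / 117891072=21.25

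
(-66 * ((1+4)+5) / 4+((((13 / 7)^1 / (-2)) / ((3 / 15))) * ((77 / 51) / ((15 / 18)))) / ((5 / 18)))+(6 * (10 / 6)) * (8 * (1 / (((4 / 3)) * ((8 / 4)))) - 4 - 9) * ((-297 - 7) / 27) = 2135827 / 2295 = 930.64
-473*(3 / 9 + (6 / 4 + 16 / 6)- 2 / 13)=-53449 / 26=-2055.73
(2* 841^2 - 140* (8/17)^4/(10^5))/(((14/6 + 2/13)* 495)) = 319977755489886/278490334375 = 1148.97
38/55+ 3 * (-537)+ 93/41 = -3626132/2255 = -1608.04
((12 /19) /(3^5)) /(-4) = -1 /1539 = -0.00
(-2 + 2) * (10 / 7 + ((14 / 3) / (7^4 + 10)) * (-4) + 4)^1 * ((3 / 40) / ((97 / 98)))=0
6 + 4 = 10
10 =10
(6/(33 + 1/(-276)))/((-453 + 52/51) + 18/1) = -84456/201565231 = -0.00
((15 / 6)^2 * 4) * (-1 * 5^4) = -15625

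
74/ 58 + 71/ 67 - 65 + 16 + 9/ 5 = -435858/ 9715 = -44.86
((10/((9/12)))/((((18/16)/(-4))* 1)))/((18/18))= -1280/27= -47.41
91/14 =13/2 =6.50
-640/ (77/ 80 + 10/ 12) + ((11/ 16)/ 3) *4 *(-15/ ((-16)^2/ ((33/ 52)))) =-8179675065/ 22949888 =-356.41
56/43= 1.30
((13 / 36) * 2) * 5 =65 / 18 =3.61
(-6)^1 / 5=-6 / 5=-1.20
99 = 99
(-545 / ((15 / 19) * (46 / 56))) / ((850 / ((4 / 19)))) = -6104 / 29325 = -0.21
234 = 234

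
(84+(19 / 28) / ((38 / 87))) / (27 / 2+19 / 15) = 71865 / 12404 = 5.79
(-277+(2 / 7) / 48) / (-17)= 46535 / 2856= 16.29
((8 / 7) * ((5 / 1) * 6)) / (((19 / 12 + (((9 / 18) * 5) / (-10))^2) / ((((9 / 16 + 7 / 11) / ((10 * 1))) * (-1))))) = -15192 / 6083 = -2.50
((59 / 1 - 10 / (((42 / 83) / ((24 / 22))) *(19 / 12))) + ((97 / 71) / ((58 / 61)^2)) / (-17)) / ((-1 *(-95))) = 0.48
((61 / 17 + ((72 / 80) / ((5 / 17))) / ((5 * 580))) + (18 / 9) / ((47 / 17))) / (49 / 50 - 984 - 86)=-499647247 / 123851312100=-0.00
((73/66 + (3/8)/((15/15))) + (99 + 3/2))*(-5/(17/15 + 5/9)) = -106275/352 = -301.92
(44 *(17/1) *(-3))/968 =-51/22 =-2.32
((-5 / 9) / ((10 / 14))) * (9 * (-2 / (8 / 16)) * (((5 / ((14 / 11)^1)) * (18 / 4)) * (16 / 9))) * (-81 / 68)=-17820 / 17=-1048.24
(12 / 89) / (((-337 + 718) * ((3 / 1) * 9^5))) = 4 / 2002292541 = 0.00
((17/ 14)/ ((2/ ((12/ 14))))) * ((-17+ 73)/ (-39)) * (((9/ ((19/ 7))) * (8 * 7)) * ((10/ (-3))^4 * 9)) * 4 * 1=-152320000/ 247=-616680.16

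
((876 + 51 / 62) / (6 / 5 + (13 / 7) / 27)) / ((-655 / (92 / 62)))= -1.57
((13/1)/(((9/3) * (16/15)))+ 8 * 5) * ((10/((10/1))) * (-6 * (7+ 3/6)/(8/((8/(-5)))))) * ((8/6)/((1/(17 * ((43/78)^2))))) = 7386755/2704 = 2731.79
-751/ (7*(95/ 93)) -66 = -113733/ 665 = -171.03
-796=-796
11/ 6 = 1.83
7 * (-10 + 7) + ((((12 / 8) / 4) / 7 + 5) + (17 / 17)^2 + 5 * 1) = -557 / 56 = -9.95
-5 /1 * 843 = -4215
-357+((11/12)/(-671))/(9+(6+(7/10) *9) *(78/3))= -429616661/1203408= -357.00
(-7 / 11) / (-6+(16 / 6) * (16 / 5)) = -105 / 418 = -0.25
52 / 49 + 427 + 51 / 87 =428.65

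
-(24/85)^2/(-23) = 576/166175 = 0.00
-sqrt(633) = -25.16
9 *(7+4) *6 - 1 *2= 592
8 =8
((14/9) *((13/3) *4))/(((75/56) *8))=2.52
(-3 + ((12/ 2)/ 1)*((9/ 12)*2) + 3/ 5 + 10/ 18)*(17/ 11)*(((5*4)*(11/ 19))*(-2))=-43792/ 171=-256.09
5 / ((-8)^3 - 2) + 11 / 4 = 2817 / 1028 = 2.74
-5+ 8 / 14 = -31 / 7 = -4.43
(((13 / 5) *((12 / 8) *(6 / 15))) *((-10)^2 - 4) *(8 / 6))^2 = 39872.10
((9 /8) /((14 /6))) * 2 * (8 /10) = 27 /35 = 0.77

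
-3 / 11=-0.27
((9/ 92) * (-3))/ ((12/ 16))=-9/ 23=-0.39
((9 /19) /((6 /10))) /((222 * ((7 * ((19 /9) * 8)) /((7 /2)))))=45 /427424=0.00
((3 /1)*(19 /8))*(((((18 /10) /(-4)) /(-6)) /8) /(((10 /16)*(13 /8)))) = 171 /2600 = 0.07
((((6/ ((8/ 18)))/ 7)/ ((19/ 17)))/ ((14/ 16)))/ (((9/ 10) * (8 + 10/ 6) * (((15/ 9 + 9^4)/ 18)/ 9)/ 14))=743580/ 9492077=0.08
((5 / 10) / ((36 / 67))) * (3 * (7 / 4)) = 469 / 96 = 4.89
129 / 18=43 / 6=7.17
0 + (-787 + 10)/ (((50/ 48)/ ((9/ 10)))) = -83916/ 125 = -671.33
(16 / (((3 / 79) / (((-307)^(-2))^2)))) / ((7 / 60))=25280 / 62180118007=0.00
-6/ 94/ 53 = -3/ 2491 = -0.00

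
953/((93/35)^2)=1167425/8649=134.98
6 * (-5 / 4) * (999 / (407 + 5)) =-18.19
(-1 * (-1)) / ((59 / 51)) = 51 / 59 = 0.86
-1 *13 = -13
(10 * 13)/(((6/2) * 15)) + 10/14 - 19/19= 164/63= 2.60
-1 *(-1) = 1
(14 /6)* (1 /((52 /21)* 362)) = 49 /18824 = 0.00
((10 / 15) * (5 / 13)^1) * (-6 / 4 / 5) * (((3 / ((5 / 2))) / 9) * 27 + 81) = -423 / 65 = -6.51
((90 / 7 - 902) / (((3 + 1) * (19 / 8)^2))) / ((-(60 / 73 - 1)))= -7269632 / 32851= -221.29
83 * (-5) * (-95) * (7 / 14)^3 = 39425 / 8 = 4928.12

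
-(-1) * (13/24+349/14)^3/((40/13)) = 1018521525307/189665280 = 5370.10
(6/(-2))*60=-180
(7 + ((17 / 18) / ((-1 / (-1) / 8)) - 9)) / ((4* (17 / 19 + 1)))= 475 / 648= 0.73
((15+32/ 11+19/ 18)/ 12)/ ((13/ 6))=3755/ 5148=0.73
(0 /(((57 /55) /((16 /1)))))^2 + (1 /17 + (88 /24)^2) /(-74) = -1033 /5661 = -0.18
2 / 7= 0.29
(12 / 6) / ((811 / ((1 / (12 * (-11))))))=-1 / 53526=-0.00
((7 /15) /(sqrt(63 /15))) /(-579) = -sqrt(105) /26055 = -0.00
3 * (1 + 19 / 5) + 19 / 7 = 599 / 35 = 17.11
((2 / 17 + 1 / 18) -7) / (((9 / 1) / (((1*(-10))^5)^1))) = 104450000 / 1377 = 75853.30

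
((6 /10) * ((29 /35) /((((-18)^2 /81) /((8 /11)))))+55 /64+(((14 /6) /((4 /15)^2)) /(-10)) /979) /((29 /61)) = 633010969 /317979200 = 1.99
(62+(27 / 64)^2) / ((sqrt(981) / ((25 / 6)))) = 6367025 * sqrt(109) / 8036352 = 8.27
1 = 1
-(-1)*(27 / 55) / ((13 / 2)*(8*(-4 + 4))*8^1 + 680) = 27 / 37400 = 0.00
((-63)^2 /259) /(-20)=-567 /740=-0.77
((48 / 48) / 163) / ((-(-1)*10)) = 1 / 1630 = 0.00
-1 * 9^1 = -9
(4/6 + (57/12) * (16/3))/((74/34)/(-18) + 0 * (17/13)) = -7956/37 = -215.03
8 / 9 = 0.89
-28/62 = -14/31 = -0.45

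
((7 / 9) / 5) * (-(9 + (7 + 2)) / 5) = -14 / 25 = -0.56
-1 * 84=-84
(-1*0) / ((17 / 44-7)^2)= 0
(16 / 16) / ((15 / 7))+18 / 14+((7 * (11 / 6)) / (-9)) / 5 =2773 / 1890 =1.47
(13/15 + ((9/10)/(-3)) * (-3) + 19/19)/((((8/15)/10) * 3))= 415/24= 17.29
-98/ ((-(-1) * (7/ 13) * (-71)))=182/ 71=2.56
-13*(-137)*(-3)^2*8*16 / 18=113984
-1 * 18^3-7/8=-46663/8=-5832.88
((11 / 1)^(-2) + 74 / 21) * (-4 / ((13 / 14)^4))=-197019200 / 10367643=-19.00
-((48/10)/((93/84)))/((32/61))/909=-427/46965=-0.01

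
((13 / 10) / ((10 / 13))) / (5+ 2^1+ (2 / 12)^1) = 507 / 2150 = 0.24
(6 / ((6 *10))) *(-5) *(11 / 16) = -11 / 32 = -0.34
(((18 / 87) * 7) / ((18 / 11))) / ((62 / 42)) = 539 / 899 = 0.60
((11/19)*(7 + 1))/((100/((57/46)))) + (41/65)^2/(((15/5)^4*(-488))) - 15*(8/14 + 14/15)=-605356214249/26887933800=-22.51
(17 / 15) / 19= 17 / 285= 0.06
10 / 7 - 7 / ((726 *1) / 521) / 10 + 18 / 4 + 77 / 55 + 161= 8528929 / 50820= 167.83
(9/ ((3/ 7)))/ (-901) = -21/ 901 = -0.02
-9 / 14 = -0.64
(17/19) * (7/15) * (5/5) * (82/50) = 4879/7125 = 0.68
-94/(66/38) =-1786/33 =-54.12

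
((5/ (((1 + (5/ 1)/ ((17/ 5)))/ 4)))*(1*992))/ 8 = 21080/ 21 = 1003.81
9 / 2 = 4.50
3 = 3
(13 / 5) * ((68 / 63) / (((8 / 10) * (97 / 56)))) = 1768 / 873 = 2.03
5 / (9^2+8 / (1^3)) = 5 / 89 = 0.06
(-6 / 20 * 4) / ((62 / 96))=-1.86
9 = 9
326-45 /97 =325.54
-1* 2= -2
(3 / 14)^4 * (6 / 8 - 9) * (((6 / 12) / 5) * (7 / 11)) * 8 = -0.01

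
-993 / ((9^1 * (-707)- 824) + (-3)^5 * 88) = 993 / 28571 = 0.03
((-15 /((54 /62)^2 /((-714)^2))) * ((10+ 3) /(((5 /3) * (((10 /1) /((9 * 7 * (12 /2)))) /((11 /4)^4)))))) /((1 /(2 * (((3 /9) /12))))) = -18131320858651 /1920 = -9443396280.55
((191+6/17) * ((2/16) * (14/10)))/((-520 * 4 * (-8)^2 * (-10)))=22771/905216000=0.00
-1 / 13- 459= -5968 / 13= -459.08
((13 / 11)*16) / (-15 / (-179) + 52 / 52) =18616 / 1067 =17.45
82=82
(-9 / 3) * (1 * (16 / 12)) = -4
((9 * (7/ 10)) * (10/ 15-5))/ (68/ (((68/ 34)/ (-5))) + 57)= 273/ 1130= 0.24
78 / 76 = 39 / 38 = 1.03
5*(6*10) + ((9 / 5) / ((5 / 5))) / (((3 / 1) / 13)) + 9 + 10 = 1634 / 5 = 326.80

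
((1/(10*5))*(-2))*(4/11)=-4/275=-0.01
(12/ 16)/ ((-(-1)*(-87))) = -1/ 116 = -0.01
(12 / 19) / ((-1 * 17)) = -12 / 323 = -0.04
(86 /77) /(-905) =-86 /69685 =-0.00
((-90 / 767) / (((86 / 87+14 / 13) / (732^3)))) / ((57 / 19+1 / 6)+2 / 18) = -1727497915560 / 254113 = -6798148.52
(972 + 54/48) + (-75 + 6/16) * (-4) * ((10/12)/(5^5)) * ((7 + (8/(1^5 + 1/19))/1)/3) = 73013429/75000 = 973.51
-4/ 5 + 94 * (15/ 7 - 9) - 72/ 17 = -386516/ 595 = -649.61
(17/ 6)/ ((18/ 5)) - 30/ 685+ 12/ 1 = 188549/ 14796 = 12.74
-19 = -19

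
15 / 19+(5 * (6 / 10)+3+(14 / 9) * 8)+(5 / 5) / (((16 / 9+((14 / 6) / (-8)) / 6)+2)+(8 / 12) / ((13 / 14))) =3077893 / 158175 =19.46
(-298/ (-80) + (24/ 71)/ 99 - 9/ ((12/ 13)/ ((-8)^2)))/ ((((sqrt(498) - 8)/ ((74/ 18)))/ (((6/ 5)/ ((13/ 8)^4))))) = -84711524864*sqrt(498)/ 83776718025 - 677692198912/ 83776718025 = -30.65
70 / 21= 10 / 3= 3.33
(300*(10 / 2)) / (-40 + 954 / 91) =-68250 / 1343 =-50.82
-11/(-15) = 11/15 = 0.73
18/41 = 0.44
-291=-291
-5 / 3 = -1.67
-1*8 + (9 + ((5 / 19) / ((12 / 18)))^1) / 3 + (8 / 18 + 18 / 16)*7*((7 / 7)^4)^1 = 8369 / 1368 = 6.12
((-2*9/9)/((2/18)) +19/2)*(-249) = 4233/2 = 2116.50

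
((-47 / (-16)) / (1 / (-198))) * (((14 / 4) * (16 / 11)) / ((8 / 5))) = -1850.62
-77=-77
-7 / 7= -1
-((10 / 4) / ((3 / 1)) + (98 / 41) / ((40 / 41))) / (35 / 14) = -197 / 150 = -1.31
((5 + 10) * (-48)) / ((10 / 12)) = -864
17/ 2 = 8.50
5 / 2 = 2.50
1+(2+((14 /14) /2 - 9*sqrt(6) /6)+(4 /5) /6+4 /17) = 1973 /510 - 3*sqrt(6) /2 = 0.19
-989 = -989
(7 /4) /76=7 /304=0.02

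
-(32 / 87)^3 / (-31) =32768 / 20413593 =0.00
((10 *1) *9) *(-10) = -900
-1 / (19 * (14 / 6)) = -3 / 133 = -0.02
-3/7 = -0.43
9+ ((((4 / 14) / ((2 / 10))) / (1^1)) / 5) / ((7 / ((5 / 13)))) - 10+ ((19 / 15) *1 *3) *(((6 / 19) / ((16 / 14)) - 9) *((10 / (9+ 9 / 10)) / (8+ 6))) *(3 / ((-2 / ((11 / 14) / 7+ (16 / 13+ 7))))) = 11358813 / 392392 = 28.95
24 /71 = 0.34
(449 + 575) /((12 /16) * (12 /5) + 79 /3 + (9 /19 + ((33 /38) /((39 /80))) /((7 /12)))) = 1397760 /43217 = 32.34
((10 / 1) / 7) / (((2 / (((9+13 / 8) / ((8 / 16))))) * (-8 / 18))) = -3825 / 112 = -34.15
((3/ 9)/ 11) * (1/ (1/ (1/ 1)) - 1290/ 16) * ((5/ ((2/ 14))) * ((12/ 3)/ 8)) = -22295/ 528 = -42.23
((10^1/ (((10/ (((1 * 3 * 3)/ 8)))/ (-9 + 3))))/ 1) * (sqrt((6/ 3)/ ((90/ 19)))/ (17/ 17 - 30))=9 * sqrt(95)/ 580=0.15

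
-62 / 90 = -31 / 45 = -0.69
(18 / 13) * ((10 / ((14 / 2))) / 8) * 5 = 225 / 182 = 1.24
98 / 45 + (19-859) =-837.82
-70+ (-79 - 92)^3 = -5000281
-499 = -499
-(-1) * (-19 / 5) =-19 / 5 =-3.80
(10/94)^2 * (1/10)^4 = 1/883600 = 0.00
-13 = -13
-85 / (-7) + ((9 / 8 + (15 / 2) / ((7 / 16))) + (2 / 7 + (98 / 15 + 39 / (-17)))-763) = -10396759 / 14280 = -728.06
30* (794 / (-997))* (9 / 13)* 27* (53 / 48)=-25564815 / 51844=-493.11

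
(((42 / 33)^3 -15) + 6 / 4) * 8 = -121796 / 1331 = -91.51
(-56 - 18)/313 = -74/313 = -0.24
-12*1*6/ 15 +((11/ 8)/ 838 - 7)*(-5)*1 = 1012029/ 33520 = 30.19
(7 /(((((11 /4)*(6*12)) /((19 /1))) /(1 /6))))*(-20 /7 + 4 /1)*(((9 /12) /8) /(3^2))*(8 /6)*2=0.00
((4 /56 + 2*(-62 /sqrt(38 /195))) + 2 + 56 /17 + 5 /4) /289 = 3149 /137564-62*sqrt(7410) /5491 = -0.95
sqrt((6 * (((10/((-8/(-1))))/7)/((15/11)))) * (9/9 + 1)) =sqrt(77)/7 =1.25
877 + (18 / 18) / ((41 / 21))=35978 / 41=877.51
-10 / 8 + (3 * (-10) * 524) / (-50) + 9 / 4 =1577 / 5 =315.40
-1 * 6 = -6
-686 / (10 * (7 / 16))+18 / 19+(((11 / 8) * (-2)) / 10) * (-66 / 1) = -52327 / 380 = -137.70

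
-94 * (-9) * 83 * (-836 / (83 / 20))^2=236506406400 / 83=2849474775.90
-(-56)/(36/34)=476/9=52.89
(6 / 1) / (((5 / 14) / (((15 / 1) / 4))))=63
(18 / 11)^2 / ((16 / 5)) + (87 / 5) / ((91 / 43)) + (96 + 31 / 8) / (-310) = 238572167 / 27307280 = 8.74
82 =82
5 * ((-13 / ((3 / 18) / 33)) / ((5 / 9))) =-23166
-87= -87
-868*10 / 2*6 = -26040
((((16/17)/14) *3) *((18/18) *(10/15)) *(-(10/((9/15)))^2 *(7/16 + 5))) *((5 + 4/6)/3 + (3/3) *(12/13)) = -3407500/5967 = -571.06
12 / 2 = 6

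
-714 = -714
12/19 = 0.63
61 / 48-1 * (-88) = 4285 / 48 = 89.27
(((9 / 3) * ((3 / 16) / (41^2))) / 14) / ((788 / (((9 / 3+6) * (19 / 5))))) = 1539 / 1483583360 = 0.00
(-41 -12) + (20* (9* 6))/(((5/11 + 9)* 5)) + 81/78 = -757/26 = -29.12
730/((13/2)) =1460/13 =112.31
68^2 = 4624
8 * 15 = 120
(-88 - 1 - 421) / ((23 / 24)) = -12240 / 23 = -532.17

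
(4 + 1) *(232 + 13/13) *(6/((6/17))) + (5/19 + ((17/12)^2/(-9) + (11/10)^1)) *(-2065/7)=479396077/24624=19468.65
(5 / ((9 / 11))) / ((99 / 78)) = 130 / 27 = 4.81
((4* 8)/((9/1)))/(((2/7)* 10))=56/45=1.24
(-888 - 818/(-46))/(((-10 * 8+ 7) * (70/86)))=172129/11753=14.65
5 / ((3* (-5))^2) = 1 / 45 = 0.02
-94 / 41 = -2.29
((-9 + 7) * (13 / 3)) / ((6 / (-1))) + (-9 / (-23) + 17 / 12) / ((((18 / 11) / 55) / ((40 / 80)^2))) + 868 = 17579495 / 19872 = 884.64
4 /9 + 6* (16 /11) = 908 /99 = 9.17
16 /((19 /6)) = 96 /19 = 5.05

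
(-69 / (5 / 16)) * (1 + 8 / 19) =-29808 / 95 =-313.77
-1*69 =-69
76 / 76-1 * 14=-13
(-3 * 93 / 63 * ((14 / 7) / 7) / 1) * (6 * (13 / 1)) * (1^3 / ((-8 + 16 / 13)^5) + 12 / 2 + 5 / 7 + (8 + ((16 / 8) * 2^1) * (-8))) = 772016886020211 / 452530118656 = 1706.00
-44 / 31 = -1.42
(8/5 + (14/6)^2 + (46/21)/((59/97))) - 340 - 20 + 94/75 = -32347279/92925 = -348.10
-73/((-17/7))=511/17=30.06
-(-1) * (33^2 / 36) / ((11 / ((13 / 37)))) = 143 / 148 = 0.97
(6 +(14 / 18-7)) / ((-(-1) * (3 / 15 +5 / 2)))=-20 / 243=-0.08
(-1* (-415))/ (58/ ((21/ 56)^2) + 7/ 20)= 74700/ 74303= 1.01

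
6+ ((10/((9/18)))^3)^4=4096000000000006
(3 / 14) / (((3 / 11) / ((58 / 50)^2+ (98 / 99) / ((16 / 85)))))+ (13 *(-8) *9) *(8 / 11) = -4681478833 / 6930000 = -675.54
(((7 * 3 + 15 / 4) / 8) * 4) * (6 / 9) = 8.25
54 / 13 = 4.15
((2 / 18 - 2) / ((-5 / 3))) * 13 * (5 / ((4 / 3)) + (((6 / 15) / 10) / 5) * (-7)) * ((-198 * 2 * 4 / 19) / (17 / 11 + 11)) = -98781254 / 273125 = -361.67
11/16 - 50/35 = -0.74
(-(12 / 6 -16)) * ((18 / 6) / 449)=42 / 449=0.09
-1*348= -348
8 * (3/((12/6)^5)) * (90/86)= 135/172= 0.78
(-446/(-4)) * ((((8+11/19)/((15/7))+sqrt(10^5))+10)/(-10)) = -1115 * sqrt(10) - 889993/5700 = -3682.08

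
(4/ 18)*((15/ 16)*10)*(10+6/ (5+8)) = 850/ 39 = 21.79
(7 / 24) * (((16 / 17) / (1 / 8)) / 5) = 112 / 255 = 0.44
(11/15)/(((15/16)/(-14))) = -2464/225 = -10.95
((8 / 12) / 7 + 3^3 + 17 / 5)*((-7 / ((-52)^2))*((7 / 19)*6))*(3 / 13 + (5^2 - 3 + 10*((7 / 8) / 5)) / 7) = -2111719 / 3339440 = -0.63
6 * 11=66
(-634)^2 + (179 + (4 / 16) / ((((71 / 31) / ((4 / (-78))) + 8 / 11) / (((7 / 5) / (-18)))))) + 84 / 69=49883719029121 / 124046820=402136.22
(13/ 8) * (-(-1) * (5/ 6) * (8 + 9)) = 1105/ 48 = 23.02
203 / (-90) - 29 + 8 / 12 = -2753 / 90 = -30.59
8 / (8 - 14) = -4 / 3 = -1.33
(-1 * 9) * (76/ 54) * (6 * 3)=-228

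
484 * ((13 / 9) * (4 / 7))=25168 / 63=399.49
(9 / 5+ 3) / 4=6 / 5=1.20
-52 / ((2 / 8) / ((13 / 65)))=-41.60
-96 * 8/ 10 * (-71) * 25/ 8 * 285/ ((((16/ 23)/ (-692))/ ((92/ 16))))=-27777697425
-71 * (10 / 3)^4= -710000 / 81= -8765.43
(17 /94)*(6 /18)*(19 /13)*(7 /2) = 2261 /7332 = 0.31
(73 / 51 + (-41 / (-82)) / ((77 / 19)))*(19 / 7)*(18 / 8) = 696027 / 73304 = 9.50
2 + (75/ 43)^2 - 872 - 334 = -2220571/ 1849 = -1200.96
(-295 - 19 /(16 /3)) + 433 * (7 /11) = -4051 /176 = -23.02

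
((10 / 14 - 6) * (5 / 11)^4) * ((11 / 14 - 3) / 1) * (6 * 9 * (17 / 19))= 329045625 / 13630771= 24.14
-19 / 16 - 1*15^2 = -3619 / 16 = -226.19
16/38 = 8/19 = 0.42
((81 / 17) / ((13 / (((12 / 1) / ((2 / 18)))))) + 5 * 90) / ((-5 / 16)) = -1731168 / 1105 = -1566.67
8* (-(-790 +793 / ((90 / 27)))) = 22084 / 5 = 4416.80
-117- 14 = -131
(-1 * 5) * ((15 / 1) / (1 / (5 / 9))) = -125 / 3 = -41.67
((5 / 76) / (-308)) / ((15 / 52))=-13 / 17556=-0.00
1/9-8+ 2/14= -7.75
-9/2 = -4.50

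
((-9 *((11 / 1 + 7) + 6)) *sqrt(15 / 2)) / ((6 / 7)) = -690.13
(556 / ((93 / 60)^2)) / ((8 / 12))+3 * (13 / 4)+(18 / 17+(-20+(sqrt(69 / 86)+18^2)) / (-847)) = 19792425553 / 55349756 -sqrt(5934) / 72842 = 357.59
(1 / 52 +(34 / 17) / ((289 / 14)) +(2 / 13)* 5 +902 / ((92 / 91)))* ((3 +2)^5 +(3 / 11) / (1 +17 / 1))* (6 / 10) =63667227044339 / 38020840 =1674534.99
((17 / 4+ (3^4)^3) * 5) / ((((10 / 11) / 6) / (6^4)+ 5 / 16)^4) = 15875092800379797507072 / 57060766602875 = 278213801.63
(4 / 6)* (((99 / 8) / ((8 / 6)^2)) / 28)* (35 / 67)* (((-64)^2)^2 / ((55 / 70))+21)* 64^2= 507343510800 / 67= 7572291205.97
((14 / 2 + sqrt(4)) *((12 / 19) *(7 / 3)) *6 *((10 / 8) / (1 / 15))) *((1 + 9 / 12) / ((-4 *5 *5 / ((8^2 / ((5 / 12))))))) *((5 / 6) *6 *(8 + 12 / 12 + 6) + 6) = -30862944 / 95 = -324873.09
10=10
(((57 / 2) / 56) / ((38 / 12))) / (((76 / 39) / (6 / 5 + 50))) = 2808 / 665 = 4.22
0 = 0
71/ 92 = 0.77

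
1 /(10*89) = 1 /890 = 0.00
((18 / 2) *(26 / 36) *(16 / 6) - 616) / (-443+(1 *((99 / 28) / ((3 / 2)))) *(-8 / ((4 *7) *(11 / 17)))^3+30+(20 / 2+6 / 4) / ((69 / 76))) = 521775716 / 349092589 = 1.49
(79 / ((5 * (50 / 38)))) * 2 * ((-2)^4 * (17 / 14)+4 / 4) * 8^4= 1758355456 / 875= 2009549.09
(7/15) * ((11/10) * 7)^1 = 539/150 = 3.59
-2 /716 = -1 /358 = -0.00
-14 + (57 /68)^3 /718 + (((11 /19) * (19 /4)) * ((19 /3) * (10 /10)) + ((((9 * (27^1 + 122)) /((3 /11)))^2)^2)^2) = 341665923731034320610947100000.00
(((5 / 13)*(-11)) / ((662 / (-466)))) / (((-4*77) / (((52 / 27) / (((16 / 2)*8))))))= -1165 / 4003776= -0.00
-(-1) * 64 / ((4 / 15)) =240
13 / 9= 1.44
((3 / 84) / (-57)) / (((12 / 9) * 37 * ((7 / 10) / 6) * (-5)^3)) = 3 / 3444700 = 0.00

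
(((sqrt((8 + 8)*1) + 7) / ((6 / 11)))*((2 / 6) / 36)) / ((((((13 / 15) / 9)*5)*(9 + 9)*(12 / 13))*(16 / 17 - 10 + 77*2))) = 187 / 1161216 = 0.00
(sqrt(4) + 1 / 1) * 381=1143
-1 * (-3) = 3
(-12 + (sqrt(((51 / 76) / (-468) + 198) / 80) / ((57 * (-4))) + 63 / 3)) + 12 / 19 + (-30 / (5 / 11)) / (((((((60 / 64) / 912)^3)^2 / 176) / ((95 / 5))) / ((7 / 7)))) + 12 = -55529684100764293640465810061 / 296875 - sqrt(8697380055) / 13515840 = -187047356970995515420516.40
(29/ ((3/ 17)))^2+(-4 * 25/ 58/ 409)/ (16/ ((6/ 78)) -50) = 227741530706/ 8433171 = 27005.44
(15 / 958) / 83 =15 / 79514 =0.00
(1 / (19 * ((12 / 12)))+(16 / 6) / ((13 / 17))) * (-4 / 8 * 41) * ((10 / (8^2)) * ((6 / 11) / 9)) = -537715 / 782496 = -0.69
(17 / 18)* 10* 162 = 1530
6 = 6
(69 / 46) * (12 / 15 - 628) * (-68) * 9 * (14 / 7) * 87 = 500919552 / 5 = 100183910.40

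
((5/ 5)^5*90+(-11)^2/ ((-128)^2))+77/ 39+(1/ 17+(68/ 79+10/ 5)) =81439077457/ 858144768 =94.90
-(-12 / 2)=6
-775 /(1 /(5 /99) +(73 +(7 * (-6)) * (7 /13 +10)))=50375 /22738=2.22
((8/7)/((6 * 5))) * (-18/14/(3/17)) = -68/245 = -0.28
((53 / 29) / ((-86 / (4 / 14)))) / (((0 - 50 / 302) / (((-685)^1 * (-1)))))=1096411 / 43645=25.12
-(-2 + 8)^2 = -36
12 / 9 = 4 / 3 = 1.33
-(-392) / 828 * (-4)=-392 / 207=-1.89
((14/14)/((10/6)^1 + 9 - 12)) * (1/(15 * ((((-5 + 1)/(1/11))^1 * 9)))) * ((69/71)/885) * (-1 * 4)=-23/41471100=-0.00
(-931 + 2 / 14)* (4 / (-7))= 26064 / 49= 531.92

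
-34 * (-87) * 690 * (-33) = -67353660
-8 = -8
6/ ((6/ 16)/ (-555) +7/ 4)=2960/ 863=3.43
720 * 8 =5760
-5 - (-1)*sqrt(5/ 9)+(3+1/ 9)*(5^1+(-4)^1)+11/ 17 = -190/ 153+sqrt(5)/ 3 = -0.50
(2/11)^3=8/1331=0.01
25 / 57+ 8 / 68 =0.56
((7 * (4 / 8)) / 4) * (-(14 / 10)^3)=-2401 / 1000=-2.40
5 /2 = 2.50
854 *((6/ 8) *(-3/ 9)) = -427/ 2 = -213.50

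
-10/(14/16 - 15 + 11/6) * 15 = 12.20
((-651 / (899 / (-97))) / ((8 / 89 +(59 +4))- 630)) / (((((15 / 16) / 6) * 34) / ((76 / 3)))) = -73484096 / 124371575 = -0.59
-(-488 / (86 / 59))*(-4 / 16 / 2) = -3599 / 86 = -41.85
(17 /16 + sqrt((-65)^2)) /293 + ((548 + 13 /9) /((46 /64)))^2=221903752817 /379728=584375.53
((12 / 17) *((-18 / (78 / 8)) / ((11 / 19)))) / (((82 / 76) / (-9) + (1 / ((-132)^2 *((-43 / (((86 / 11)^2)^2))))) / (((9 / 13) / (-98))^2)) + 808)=-24412971236544 / 7678336667845259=-0.00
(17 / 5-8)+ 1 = -18 / 5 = -3.60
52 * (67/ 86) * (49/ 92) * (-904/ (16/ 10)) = -24113635/ 1978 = -12190.92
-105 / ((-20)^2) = -21 / 80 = -0.26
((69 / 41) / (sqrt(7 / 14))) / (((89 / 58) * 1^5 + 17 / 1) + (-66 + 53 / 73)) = -97382 * sqrt(2) / 2704565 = -0.05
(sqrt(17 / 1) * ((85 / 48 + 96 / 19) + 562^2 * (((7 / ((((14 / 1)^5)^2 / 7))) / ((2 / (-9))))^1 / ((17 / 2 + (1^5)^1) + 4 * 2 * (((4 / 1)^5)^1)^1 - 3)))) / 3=495353114118437 * sqrt(17) / 217786618361088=9.38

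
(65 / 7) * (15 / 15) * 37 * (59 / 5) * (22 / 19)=624338 / 133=4694.27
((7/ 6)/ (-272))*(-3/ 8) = 7/ 4352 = 0.00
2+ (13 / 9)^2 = 4.09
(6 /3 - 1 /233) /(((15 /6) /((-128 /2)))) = -11904 /233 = -51.09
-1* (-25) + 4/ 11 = 25.36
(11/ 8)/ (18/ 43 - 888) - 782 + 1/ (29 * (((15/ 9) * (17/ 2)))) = -588558746617/ 752633520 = -782.00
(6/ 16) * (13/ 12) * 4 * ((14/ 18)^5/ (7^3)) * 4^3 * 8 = 40768/ 59049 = 0.69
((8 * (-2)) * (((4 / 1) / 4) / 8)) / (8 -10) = 1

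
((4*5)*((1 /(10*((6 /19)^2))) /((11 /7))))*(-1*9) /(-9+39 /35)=88445 /6072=14.57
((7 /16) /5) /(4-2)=7 /160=0.04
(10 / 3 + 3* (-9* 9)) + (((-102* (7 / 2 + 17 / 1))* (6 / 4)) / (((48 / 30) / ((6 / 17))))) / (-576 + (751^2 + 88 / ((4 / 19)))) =-3243241541 / 13532232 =-239.67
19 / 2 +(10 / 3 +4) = 101 / 6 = 16.83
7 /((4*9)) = 7 /36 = 0.19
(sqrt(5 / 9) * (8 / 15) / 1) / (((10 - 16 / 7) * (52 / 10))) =14 * sqrt(5) / 3159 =0.01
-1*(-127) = 127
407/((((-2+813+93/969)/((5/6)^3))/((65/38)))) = 0.50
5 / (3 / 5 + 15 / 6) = 50 / 31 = 1.61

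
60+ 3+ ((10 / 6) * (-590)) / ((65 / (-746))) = 442597 / 39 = 11348.64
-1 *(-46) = 46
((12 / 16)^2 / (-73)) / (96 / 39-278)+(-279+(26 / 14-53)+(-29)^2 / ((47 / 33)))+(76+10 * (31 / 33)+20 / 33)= 52970327349 / 152940256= 346.35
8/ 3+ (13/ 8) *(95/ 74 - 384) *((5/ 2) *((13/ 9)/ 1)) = -23902829/ 10656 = -2243.13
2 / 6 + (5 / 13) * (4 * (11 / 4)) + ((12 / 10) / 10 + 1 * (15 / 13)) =5692 / 975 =5.84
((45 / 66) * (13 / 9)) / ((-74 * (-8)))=65 / 39072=0.00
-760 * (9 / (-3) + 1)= 1520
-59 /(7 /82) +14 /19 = -91824 /133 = -690.41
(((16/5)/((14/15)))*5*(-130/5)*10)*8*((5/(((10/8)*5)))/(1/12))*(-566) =1356226560/7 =193746651.43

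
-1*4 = -4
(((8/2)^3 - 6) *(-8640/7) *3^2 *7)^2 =20340821606400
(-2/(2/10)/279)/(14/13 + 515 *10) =-65/9341478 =-0.00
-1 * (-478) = 478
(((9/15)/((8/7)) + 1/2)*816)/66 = 697/55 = 12.67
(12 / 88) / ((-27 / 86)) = -43 / 99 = -0.43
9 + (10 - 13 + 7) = 13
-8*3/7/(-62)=12/217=0.06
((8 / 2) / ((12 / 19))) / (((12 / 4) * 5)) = 19 / 45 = 0.42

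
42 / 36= 7 / 6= 1.17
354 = 354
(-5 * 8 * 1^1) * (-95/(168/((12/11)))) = 1900/77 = 24.68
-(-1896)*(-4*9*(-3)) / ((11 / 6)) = 1228608 / 11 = 111691.64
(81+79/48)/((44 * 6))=3967/12672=0.31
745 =745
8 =8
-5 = -5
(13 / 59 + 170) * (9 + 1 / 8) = 733139 / 472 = 1553.26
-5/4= -1.25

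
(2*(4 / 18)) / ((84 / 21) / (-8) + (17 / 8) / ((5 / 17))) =160 / 2421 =0.07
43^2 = 1849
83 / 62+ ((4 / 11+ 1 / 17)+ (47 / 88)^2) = 8351631 / 4081088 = 2.05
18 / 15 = 6 / 5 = 1.20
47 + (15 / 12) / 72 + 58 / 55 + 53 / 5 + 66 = 1974803 / 15840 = 124.67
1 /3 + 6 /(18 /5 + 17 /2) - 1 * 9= -2966 /363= -8.17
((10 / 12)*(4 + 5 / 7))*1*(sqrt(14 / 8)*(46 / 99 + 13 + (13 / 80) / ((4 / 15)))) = 63695*sqrt(7) / 2304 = 73.14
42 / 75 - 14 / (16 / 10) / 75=133 / 300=0.44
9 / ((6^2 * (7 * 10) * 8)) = 1 / 2240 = 0.00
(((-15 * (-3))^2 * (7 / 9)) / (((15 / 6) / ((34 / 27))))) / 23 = 2380 / 69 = 34.49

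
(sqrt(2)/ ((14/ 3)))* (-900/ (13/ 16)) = -21600* sqrt(2)/ 91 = -335.68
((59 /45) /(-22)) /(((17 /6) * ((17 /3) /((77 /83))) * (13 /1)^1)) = -413 /1559155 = -0.00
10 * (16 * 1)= 160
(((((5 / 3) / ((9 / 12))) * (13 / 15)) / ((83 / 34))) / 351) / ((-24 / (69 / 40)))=-391 / 2420280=-0.00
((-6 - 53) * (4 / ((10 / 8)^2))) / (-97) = 3776 / 2425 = 1.56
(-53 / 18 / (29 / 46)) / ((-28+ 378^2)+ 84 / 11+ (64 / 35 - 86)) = -469315 / 14347194534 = -0.00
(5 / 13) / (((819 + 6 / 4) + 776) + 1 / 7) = 70 / 290589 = 0.00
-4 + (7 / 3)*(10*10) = 688 / 3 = 229.33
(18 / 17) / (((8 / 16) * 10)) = 18 / 85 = 0.21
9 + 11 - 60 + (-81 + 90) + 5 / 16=-491 / 16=-30.69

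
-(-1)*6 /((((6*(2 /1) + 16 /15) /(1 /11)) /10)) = 225 /539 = 0.42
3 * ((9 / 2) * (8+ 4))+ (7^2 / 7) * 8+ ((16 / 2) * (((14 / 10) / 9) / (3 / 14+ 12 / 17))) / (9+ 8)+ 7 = 2218159 / 9855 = 225.08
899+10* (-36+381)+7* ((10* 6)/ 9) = 13187/ 3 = 4395.67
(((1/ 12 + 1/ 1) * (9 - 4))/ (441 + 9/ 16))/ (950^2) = 13/ 956424375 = 0.00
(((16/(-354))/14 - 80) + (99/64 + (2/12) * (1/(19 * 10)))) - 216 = -739389479/2511040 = -294.46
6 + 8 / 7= 7.14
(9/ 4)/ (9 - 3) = 3/ 8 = 0.38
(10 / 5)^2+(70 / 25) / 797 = 15954 / 3985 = 4.00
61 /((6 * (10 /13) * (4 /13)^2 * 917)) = 134017 /880320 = 0.15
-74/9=-8.22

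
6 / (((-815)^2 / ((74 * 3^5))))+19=12728167 / 664225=19.16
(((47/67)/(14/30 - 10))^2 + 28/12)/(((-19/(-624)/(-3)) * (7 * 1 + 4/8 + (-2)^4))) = -61829760192/6305648921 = -9.81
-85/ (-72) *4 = 4.72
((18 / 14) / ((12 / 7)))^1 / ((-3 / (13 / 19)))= -13 / 76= -0.17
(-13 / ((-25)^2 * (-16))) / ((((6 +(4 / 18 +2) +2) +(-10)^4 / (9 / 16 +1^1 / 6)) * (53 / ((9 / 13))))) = 567 / 458261320000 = 0.00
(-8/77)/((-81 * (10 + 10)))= 2/31185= 0.00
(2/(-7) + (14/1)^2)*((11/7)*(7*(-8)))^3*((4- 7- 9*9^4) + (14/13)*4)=102380400742400/13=7875415441723.08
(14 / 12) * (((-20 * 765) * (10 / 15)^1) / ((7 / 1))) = -1700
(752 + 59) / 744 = 811 / 744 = 1.09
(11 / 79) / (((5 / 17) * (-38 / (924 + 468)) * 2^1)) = -65076 / 7505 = -8.67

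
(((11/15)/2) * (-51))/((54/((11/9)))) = -2057/4860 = -0.42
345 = 345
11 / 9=1.22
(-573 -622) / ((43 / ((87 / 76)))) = -103965 / 3268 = -31.81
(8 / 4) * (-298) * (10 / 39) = -5960 / 39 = -152.82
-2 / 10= -1 / 5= -0.20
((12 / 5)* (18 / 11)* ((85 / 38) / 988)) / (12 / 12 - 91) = -51 / 516230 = -0.00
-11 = -11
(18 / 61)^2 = 324 / 3721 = 0.09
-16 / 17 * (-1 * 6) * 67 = 6432 / 17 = 378.35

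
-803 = -803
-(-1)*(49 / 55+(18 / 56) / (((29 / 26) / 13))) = 103549 / 22330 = 4.64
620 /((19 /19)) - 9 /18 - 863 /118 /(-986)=72078449 /116348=619.51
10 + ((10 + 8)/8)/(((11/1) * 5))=2209/220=10.04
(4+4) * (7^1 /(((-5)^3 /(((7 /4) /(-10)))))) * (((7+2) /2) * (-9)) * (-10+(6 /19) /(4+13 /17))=374556 /11875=31.54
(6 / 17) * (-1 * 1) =-6 / 17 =-0.35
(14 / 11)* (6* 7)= 588 / 11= 53.45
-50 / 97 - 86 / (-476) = -7729 / 23086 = -0.33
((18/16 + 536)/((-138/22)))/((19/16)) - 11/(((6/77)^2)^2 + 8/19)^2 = -13910951036493514950397/103701375604439876544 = -134.14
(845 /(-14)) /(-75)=169 /210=0.80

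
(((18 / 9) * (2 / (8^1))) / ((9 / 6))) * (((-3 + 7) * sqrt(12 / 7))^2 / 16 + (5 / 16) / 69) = 13283 / 23184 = 0.57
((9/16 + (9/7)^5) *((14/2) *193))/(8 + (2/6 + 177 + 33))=634611213/25162480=25.22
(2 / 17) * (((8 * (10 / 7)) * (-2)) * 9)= -2880 / 119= -24.20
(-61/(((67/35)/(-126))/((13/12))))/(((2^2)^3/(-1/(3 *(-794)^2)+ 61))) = 22414619067295/5406619136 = 4145.77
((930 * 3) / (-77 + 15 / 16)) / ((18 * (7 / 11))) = -27280 / 8519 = -3.20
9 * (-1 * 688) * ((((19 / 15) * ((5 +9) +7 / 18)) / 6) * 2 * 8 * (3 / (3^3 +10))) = -24401.07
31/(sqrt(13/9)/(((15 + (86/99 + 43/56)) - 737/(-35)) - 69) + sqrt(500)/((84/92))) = -80706423/(-28513790*sqrt(5) + 27720*sqrt(13)) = 1.27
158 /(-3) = -158 /3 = -52.67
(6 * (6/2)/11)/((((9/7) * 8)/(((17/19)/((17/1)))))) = 7/836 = 0.01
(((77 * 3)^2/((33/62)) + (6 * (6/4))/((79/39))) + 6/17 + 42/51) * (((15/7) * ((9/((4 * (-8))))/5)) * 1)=-3635514063/300832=-12084.86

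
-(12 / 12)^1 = -1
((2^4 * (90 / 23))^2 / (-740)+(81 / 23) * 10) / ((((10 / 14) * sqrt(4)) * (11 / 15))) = 6149115 / 215303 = 28.56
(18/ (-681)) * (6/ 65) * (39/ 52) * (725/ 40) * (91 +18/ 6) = -3.12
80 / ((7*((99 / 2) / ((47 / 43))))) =7520 / 29799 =0.25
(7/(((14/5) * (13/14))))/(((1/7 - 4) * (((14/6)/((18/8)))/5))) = -175/52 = -3.37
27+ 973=1000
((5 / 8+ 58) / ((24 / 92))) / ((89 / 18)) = 45.45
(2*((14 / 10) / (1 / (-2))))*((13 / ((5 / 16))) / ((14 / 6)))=-99.84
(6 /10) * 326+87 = 1413 /5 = 282.60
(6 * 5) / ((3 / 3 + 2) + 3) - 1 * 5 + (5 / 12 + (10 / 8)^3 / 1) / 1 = 2.37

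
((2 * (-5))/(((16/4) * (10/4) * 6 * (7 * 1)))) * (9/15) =-1/70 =-0.01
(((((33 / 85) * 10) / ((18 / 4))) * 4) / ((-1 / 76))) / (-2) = 6688 / 51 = 131.14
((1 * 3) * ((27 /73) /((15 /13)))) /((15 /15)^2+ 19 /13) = 4563 /11680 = 0.39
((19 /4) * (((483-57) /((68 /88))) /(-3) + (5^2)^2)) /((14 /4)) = 142519 /238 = 598.82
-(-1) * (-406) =-406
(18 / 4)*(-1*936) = -4212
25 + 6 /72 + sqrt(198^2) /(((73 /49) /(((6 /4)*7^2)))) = 8579137 /876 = 9793.54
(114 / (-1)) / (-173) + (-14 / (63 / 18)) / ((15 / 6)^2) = 82 / 4325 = 0.02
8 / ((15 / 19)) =152 / 15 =10.13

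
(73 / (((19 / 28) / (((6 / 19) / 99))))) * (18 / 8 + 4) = 25550 / 11913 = 2.14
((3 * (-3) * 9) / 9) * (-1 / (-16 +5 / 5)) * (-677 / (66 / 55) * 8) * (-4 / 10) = -5416 / 5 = -1083.20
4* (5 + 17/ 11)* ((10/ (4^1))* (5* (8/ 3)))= 9600/ 11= 872.73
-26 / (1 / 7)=-182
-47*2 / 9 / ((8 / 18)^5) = -308367 / 512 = -602.28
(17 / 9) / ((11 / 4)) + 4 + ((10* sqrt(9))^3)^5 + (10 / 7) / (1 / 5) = 14348907000000000000011.83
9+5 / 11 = 104 / 11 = 9.45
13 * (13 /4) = 169 /4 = 42.25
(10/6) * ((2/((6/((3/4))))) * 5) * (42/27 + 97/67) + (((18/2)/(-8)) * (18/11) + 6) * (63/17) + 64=57961417/676566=85.67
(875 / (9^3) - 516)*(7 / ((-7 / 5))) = 1876445 / 729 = 2574.00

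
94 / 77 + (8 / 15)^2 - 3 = -25897 / 17325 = -1.49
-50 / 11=-4.55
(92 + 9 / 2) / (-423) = -193 / 846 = -0.23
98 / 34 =49 / 17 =2.88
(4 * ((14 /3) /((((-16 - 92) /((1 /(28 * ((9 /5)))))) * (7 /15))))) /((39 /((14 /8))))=-25 /75816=-0.00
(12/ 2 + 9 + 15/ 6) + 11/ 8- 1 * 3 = 127/ 8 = 15.88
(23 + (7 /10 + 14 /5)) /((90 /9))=53 /20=2.65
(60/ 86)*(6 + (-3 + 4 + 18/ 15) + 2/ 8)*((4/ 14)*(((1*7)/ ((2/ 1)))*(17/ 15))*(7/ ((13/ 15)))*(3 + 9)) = 27846/ 43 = 647.58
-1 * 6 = -6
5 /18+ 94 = 1697 /18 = 94.28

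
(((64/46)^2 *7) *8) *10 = 573440/529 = 1084.01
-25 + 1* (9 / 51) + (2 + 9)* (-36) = -7154 / 17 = -420.82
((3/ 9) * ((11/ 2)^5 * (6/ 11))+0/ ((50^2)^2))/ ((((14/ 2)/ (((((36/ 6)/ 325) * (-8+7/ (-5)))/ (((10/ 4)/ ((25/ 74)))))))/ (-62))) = 63995811/ 336700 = 190.07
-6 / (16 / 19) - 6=-105 / 8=-13.12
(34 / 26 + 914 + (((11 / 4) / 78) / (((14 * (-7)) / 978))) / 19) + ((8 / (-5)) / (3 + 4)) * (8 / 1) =442224547 / 484120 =913.46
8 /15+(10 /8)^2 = 2.10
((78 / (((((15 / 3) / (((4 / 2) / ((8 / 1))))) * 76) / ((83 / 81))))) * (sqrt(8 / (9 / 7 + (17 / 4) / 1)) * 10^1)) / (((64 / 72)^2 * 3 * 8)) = 1079 * sqrt(2170) / 1507840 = 0.03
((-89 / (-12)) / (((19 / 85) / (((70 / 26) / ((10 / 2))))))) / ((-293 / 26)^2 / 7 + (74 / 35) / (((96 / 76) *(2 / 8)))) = 24094525 / 33496297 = 0.72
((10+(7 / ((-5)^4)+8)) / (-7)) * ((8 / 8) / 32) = -11257 / 140000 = -0.08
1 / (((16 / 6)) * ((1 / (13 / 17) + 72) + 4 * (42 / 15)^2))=325 / 90712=0.00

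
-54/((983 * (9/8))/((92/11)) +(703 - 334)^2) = -0.00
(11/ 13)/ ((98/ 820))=4510/ 637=7.08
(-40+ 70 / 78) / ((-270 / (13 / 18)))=305 / 2916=0.10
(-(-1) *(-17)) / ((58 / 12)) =-102 / 29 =-3.52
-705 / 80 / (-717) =47 / 3824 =0.01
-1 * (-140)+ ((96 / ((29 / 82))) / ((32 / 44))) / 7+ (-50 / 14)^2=292833 / 1421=206.08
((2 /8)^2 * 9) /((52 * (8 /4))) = 9 /1664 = 0.01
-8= -8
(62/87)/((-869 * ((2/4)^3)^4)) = -253952/75603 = -3.36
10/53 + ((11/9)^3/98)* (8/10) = 1927136/9466065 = 0.20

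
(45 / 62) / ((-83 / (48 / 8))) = -135 / 2573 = -0.05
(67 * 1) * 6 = 402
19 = 19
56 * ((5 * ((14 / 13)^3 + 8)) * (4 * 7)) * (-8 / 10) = -127447040 / 2197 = -58009.58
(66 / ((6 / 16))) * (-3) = -528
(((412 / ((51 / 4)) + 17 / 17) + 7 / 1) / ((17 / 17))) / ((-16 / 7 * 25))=-1799 / 2550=-0.71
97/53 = 1.83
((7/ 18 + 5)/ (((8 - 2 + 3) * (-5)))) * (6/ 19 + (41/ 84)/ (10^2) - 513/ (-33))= -2701893193/ 1422036000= -1.90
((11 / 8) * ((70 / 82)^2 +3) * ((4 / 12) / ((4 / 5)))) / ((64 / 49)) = 4223065 / 2582016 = 1.64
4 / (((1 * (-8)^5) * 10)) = -1 / 81920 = -0.00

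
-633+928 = 295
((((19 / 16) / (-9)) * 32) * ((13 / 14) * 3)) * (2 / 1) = -494 / 21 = -23.52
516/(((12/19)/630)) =514710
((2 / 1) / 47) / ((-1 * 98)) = -1 / 2303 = -0.00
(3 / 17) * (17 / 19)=0.16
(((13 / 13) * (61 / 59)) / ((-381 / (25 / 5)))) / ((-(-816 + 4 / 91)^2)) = 2525705 / 123934808290416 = 0.00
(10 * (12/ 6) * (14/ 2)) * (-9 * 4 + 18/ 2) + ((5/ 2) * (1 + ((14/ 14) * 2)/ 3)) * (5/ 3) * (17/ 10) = -135655/ 36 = -3768.19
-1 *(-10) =10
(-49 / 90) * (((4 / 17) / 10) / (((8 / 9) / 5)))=-49 / 680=-0.07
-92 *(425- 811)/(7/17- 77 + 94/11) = -1660186/3181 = -521.91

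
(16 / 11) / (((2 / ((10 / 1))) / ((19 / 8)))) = 190 / 11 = 17.27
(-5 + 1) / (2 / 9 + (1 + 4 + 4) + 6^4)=-0.00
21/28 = 3/4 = 0.75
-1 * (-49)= 49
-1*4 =-4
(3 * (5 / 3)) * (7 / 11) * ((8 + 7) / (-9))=-175 / 33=-5.30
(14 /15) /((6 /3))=7 /15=0.47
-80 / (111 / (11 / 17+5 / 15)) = -4000 / 5661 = -0.71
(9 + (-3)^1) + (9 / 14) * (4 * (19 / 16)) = 507 / 56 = 9.05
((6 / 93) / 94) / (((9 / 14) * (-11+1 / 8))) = -112 / 1140831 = -0.00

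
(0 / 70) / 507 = 0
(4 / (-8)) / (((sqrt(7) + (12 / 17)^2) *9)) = -0.02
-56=-56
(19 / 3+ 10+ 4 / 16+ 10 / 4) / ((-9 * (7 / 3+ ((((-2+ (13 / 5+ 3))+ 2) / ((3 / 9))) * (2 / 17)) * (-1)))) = -5.94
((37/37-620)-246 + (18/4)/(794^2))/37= -1090654271/46652264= -23.38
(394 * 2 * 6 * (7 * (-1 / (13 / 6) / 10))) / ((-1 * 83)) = 18.40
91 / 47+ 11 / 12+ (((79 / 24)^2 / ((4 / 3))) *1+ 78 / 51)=2558549 / 204544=12.51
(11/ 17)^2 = 121/ 289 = 0.42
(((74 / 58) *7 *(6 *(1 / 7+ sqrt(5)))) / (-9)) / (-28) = 37 / 1218+ 37 *sqrt(5) / 174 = 0.51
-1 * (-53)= 53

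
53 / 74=0.72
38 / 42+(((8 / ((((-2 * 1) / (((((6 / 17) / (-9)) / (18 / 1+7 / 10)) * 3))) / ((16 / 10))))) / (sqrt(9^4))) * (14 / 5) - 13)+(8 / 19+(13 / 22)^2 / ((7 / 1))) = -87571906801 / 7534420740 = -11.62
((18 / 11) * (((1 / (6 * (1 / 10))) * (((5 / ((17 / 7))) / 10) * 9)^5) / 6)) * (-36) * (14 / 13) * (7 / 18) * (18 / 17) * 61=-133487677216215 / 13806689468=-9668.33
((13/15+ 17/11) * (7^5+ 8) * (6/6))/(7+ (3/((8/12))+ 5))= 892316/363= 2458.17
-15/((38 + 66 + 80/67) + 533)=-335/14253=-0.02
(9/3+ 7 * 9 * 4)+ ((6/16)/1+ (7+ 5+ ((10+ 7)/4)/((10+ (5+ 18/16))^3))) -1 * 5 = 4505917619/17173512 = 262.38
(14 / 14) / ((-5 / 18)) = -18 / 5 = -3.60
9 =9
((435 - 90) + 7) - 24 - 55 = 273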